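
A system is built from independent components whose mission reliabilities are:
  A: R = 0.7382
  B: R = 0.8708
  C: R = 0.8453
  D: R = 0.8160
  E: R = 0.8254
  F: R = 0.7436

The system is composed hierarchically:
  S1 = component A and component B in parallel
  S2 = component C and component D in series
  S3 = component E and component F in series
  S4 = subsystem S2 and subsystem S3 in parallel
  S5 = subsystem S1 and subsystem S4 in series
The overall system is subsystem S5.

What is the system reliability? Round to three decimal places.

Parallel (A and B): 1 − (1 − 0.73820)(1 − 0.87080) = 0.96618
Series (C and D): 0.84530 × 0.81600 = 0.68976
Series (E and F): 0.82540 × 0.74360 = 0.61377
Parallel ([0.68976] and [0.61377]): 1 − (1 − 0.68976)(1 − 0.61377) = 0.88018
Series ([0.96618] and [0.88018]): 0.96618 × 0.88018 = 0.850

0.850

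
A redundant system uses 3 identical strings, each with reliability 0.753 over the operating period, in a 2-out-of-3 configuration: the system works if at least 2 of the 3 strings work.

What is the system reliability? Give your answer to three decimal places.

0.847

R = Σ_{i=2}^{3} C(3,i) p^i (1−p)^{3−i} with p = 0.753
C(3,2)·0.753^2·0.247^1 = 0.42015
C(3,3)·0.753^3·0.247^0 = 0.42696
Sum = 0.847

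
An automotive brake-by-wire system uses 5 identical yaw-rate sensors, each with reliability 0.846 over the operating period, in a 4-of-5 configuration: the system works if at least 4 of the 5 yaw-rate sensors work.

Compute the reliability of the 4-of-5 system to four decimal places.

R = Σ_{i=4}^{5} C(5,i) p^i (1−p)^{5−i} with p = 0.846
C(5,4)·0.846^4·0.154^1 = 0.394432
C(5,5)·0.846^5·0.154^0 = 0.433363
Sum = 0.8278

0.8278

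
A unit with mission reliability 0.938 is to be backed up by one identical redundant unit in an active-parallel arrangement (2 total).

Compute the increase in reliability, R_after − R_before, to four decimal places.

R_before = 0.938
R_after = 1 − (1 − 0.938)^2 = 0.9962
ΔR = 0.9962 − 0.938 = 0.0582

0.0582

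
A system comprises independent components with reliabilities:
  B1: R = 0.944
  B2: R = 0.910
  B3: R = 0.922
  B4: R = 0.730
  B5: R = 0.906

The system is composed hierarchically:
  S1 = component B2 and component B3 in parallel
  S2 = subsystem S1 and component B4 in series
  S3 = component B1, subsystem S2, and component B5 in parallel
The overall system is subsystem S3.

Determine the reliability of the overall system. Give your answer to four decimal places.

Parallel (B2 and B3): 1 − (1 − 0.910000)(1 − 0.922000) = 0.992980
Series ([0.992980] and B4): 0.992980 × 0.730000 = 0.724875
Parallel (B1, [0.724875], and B5): 1 − (1 − 0.944000)(1 − 0.724875)(1 − 0.906000) = 0.9986

0.9986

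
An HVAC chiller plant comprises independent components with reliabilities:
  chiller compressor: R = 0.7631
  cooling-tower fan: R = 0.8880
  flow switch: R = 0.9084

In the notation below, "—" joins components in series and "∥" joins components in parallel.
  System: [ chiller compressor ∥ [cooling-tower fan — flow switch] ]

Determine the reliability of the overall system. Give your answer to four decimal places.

0.9542

Series (cooling-tower fan and flow switch): 0.888000 × 0.908400 = 0.806659
Parallel (chiller compressor and [0.806659]): 1 − (1 − 0.763100)(1 − 0.806659) = 0.9542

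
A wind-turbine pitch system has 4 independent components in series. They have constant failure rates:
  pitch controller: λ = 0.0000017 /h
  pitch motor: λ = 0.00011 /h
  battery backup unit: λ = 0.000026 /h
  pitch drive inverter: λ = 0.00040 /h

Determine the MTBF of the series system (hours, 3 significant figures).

Series of exponential components: λ_sys = Σ λ_i
λ_sys = 0.0000017 + 0.00011 + 0.000026 + 0.00040 = 5.3770e-04 /h
MTBF = 1 / λ_sys = 1860 h

1860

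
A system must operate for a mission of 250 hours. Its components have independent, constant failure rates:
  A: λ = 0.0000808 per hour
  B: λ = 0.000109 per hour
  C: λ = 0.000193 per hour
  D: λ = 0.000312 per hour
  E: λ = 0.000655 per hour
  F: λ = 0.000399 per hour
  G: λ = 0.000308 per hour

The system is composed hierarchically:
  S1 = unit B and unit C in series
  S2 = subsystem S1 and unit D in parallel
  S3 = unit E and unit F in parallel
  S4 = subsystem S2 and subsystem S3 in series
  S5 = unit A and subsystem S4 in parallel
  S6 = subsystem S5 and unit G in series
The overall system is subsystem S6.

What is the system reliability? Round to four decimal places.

R(A) = exp(−0.0000808 × 250) = 0.980003
R(B) = exp(−0.000109 × 250) = 0.973118
R(C) = exp(−0.000193 × 250) = 0.952896
R(D) = exp(−0.000312 × 250) = 0.924964
R(E) = exp(−0.000655 × 250) = 0.848954
R(F) = exp(−0.000399 × 250) = 0.905064
R(G) = exp(−0.000308 × 250) = 0.925890
Series (B and C): 0.973118 × 0.952896 = 0.927280
Parallel ([0.927280] and D): 1 − (1 − 0.927280)(1 − 0.924964) = 0.994543
Parallel (E and F): 1 − (1 − 0.848954)(1 − 0.905064) = 0.985660
Series ([0.994543] and [0.985660]): 0.994543 × 0.985660 = 0.980281
Parallel (A and [0.980281]): 1 − (1 − 0.980003)(1 − 0.980281) = 0.999606
Series ([0.999606] and G): 0.999606 × 0.925890 = 0.9255

0.9255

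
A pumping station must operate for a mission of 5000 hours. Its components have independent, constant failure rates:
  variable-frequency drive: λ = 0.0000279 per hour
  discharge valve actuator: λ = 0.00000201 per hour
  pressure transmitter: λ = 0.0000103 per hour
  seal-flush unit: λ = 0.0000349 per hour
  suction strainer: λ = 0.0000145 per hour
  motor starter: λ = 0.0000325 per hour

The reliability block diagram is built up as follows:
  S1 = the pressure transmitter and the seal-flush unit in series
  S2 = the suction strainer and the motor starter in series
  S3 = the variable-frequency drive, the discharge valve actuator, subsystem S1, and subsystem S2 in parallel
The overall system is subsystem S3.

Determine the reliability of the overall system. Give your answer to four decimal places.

0.9999

R(variable-frequency drive) = exp(−0.0000279 × 5000) = 0.869793
R(discharge valve actuator) = exp(−0.00000201 × 5000) = 0.990000
R(pressure transmitter) = exp(−0.0000103 × 5000) = 0.949804
R(seal-flush unit) = exp(−0.0000349 × 5000) = 0.839877
R(suction strainer) = exp(−0.0000145 × 5000) = 0.930066
R(motor starter) = exp(−0.0000325 × 5000) = 0.850016
Series (pressure transmitter and seal-flush unit): 0.949804 × 0.839877 = 0.797719
Series (suction strainer and motor starter): 0.930066 × 0.850016 = 0.790571
Parallel (variable-frequency drive, discharge valve actuator, [0.797719], and [0.790571]): 1 − (1 − 0.869793)(1 − 0.990000)(1 − 0.797719)(1 − 0.790571) = 0.9999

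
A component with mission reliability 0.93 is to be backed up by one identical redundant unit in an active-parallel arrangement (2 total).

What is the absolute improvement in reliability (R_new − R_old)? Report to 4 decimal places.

R_before = 0.93
R_after = 1 − (1 − 0.93)^2 = 0.9951
ΔR = 0.9951 − 0.93 = 0.0651

0.0651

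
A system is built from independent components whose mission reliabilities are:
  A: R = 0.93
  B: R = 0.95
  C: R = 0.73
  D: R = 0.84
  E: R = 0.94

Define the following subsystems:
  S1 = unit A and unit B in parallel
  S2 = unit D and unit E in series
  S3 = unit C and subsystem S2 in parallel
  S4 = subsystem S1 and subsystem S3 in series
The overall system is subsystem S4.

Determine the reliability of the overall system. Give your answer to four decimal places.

Parallel (A and B): 1 − (1 − 0.930000)(1 − 0.950000) = 0.996500
Series (D and E): 0.840000 × 0.940000 = 0.789600
Parallel (C and [0.789600]): 1 − (1 − 0.730000)(1 − 0.789600) = 0.943192
Series ([0.996500] and [0.943192]): 0.996500 × 0.943192 = 0.9399

0.9399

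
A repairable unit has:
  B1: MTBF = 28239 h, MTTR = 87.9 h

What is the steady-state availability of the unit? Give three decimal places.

0.997

A(B1) = MTBF/(MTBF+MTTR) = 28239/(28239+87.9) = 0.997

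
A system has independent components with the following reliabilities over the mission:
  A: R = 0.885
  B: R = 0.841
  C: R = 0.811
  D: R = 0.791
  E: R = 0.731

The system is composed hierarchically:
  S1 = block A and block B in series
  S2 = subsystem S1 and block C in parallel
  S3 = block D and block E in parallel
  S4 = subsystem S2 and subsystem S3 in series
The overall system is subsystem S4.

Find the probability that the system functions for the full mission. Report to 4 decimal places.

Series (A and B): 0.885000 × 0.841000 = 0.744285
Parallel ([0.744285] and C): 1 − (1 − 0.744285)(1 − 0.811000) = 0.951670
Parallel (D and E): 1 − (1 − 0.791000)(1 − 0.731000) = 0.943779
Series ([0.951670] and [0.943779]): 0.951670 × 0.943779 = 0.8982

0.8982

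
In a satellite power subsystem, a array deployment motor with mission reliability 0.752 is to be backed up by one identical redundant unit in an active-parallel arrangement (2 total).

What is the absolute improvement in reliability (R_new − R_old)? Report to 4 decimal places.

R_before = 0.752
R_after = 1 − (1 − 0.752)^2 = 0.9385
ΔR = 0.9385 − 0.752 = 0.1865

0.1865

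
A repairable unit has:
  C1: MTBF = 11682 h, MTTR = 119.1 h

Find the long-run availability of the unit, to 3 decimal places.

A(C1) = MTBF/(MTBF+MTTR) = 11682/(11682+119.1) = 0.990

0.990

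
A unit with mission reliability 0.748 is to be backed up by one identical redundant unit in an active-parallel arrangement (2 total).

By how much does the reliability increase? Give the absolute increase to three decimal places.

R_before = 0.748
R_after = 1 − (1 − 0.748)^2 = 0.936
ΔR = 0.936 − 0.748 = 0.188

0.188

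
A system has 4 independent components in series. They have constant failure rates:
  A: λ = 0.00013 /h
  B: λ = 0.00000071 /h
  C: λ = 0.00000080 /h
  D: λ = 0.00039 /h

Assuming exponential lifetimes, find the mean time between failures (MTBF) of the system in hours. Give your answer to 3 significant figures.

1920

Series of exponential components: λ_sys = Σ λ_i
λ_sys = 0.00013 + 0.00000071 + 0.00000080 + 0.00039 = 5.2151e-04 /h
MTBF = 1 / λ_sys = 1920 h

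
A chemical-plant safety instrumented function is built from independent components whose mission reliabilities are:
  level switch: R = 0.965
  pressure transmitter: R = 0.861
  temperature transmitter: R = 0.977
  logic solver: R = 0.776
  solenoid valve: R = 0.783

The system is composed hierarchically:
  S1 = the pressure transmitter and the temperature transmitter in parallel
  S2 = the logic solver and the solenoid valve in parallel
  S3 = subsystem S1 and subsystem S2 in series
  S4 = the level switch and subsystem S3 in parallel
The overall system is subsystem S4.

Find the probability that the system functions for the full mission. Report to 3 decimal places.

0.998

Parallel (pressure transmitter and temperature transmitter): 1 − (1 − 0.86100)(1 − 0.97700) = 0.99680
Parallel (logic solver and solenoid valve): 1 − (1 − 0.77600)(1 − 0.78300) = 0.95139
Series ([0.99680] and [0.95139]): 0.99680 × 0.95139 = 0.94835
Parallel (level switch and [0.94835]): 1 − (1 − 0.96500)(1 − 0.94835) = 0.998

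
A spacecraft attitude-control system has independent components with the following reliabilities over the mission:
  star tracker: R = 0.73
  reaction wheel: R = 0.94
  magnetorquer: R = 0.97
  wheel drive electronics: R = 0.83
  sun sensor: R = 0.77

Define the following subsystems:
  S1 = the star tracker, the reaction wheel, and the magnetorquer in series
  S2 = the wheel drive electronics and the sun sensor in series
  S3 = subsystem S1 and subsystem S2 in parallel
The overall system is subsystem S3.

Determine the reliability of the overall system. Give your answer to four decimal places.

0.8793

Series (star tracker, reaction wheel, and magnetorquer): 0.730000 × 0.940000 × 0.970000 = 0.665614
Series (wheel drive electronics and sun sensor): 0.830000 × 0.770000 = 0.639100
Parallel ([0.665614] and [0.639100]): 1 − (1 − 0.665614)(1 − 0.639100) = 0.8793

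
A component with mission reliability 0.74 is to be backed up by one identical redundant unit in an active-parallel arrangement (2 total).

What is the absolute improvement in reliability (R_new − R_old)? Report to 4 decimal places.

R_before = 0.74
R_after = 1 − (1 − 0.74)^2 = 0.9324
ΔR = 0.9324 − 0.74 = 0.1924

0.1924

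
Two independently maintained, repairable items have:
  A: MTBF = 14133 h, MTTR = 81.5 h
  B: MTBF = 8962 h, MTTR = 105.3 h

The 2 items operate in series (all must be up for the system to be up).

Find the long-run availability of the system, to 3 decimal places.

A(A) = MTBF/(MTBF+MTTR) = 14133/(14133+81.5) = 0.994266
A(B) = MTBF/(MTBF+MTTR) = 8962/(8962+105.3) = 0.988387
Series availability: 0.994266 × 0.988387 = 0.983

0.983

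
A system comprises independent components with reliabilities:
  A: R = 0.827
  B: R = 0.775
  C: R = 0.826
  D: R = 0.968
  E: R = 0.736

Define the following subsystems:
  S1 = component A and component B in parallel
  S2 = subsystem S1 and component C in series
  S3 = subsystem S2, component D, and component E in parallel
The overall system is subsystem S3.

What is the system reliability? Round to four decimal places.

0.9983

Parallel (A and B): 1 − (1 − 0.827000)(1 − 0.775000) = 0.961075
Series ([0.961075] and C): 0.961075 × 0.826000 = 0.793848
Parallel ([0.793848], D, and E): 1 − (1 − 0.793848)(1 − 0.968000)(1 − 0.736000) = 0.9983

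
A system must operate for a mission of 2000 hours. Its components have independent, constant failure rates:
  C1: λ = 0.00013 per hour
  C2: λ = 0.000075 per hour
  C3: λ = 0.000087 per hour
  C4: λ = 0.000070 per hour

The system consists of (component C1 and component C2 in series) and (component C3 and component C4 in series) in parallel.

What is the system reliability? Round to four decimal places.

R(C1) = exp(−0.00013 × 2000) = 0.771052
R(C2) = exp(−0.000075 × 2000) = 0.860708
R(C3) = exp(−0.000087 × 2000) = 0.840297
R(C4) = exp(−0.000070 × 2000) = 0.869358
Series (C1 and C2): 0.771052 × 0.860708 = 0.663651
Series (C3 and C4): 0.840297 × 0.869358 = 0.730519
Parallel ([0.663651] and [0.730519]): 1 − (1 − 0.663651)(1 − 0.730519) = 0.9094

0.9094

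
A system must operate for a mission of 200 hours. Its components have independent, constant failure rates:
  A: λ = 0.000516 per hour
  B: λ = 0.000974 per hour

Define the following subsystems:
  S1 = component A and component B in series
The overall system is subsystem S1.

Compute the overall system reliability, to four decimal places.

0.7423

R(A) = exp(−0.000516 × 200) = 0.901947
R(B) = exp(−0.000974 × 200) = 0.822999
Series (A and B): 0.901947 × 0.822999 = 0.7423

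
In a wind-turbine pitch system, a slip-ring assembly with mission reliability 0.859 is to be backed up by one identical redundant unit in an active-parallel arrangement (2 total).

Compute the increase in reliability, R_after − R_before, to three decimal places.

R_before = 0.859
R_after = 1 − (1 − 0.859)^2 = 0.980
ΔR = 0.980 − 0.859 = 0.121

0.121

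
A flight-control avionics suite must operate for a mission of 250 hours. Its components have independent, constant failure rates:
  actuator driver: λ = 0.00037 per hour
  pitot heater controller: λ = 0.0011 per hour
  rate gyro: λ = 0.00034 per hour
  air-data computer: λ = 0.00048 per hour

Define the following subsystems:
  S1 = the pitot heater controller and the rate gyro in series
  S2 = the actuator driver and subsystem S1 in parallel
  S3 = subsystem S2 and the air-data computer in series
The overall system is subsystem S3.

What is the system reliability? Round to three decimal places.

0.863

R(actuator driver) = exp(−0.00037 × 250) = 0.91165
R(pitot heater controller) = exp(−0.0011 × 250) = 0.75957
R(rate gyro) = exp(−0.00034 × 250) = 0.91851
R(air-data computer) = exp(−0.00048 × 250) = 0.88692
Series (pitot heater controller and rate gyro): 0.75957 × 0.91851 = 0.69767
Parallel (actuator driver and [0.69767]): 1 − (1 − 0.91165)(1 − 0.69767) = 0.97329
Series ([0.97329] and air-data computer): 0.97329 × 0.88692 = 0.863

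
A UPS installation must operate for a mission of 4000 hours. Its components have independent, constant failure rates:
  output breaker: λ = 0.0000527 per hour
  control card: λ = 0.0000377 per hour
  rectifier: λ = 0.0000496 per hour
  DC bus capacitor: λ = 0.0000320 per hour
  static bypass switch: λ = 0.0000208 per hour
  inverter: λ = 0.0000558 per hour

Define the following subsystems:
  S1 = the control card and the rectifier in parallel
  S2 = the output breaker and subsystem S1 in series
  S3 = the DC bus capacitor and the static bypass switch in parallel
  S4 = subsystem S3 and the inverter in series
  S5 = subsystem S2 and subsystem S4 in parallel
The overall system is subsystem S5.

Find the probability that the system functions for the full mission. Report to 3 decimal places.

0.956

R(output breaker) = exp(−0.0000527 × 4000) = 0.80994
R(control card) = exp(−0.0000377 × 4000) = 0.86002
R(rectifier) = exp(−0.0000496 × 4000) = 0.82004
R(DC bus capacitor) = exp(−0.0000320 × 4000) = 0.87985
R(static bypass switch) = exp(−0.0000208 × 4000) = 0.92017
R(inverter) = exp(−0.0000558 × 4000) = 0.79995
Parallel (control card and rectifier): 1 − (1 − 0.86002)(1 − 0.82004) = 0.97481
Series (output breaker and [0.97481]): 0.80994 × 0.97481 = 0.78954
Parallel (DC bus capacitor and static bypass switch): 1 − (1 − 0.87985)(1 − 0.92017) = 0.99041
Series ([0.99041] and inverter): 0.99041 × 0.79995 = 0.79228
Parallel ([0.78954] and [0.79228]): 1 − (1 − 0.78954)(1 − 0.79228) = 0.956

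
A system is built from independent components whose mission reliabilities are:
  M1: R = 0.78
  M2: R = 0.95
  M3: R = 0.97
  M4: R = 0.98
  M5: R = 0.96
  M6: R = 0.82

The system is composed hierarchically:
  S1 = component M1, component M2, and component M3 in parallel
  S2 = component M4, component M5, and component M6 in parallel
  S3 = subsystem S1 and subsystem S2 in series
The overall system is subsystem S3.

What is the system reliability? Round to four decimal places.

Parallel (M1, M2, and M3): 1 − (1 − 0.780000)(1 − 0.950000)(1 − 0.970000) = 0.999670
Parallel (M4, M5, and M6): 1 − (1 − 0.980000)(1 − 0.960000)(1 − 0.820000) = 0.999856
Series ([0.999670] and [0.999856]): 0.999670 × 0.999856 = 0.9995

0.9995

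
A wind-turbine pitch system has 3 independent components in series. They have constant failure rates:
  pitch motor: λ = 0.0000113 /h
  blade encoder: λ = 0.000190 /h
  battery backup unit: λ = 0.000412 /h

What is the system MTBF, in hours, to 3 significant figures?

Series of exponential components: λ_sys = Σ λ_i
λ_sys = 0.0000113 + 0.000190 + 0.000412 = 6.1330e-04 /h
MTBF = 1 / λ_sys = 1630 h

1630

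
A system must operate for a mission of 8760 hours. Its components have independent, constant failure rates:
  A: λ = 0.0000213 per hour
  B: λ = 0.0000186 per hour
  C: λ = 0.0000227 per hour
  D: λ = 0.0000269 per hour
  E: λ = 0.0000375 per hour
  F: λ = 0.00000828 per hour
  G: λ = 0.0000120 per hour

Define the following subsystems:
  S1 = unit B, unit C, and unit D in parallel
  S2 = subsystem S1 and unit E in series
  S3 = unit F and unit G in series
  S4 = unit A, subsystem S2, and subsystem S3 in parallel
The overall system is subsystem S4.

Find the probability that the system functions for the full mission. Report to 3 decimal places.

0.992

R(A) = exp(−0.0000213 × 8760) = 0.82979
R(B) = exp(−0.0000186 × 8760) = 0.84965
R(C) = exp(−0.0000227 × 8760) = 0.81967
R(D) = exp(−0.0000269 × 8760) = 0.79006
R(E) = exp(−0.0000375 × 8760) = 0.72000
R(F) = exp(−0.00000828 × 8760) = 0.93004
R(G) = exp(−0.0000120 × 8760) = 0.90022
Parallel (B, C, and D): 1 − (1 − 0.84965)(1 − 0.81967)(1 − 0.79006) = 0.99431
Series ([0.99431] and E): 0.99431 × 0.72000 = 0.71590
Series (F and G): 0.93004 × 0.90022 = 0.83724
Parallel (A, [0.71590], and [0.83724]): 1 − (1 − 0.82979)(1 − 0.71590)(1 − 0.83724) = 0.992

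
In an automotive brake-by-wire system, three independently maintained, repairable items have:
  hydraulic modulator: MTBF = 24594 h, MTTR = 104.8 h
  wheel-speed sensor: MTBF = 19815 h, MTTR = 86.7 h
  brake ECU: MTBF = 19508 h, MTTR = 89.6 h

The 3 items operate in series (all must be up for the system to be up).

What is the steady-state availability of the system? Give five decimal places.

0.98689

A(hydraulic modulator) = MTBF/(MTBF+MTTR) = 24594/(24594+104.8) = 0.995757
A(wheel-speed sensor) = MTBF/(MTBF+MTTR) = 19815/(19815+86.7) = 0.995644
A(brake ECU) = MTBF/(MTBF+MTTR) = 19508/(19508+89.6) = 0.995428
Series availability: 0.995757 × 0.995644 × 0.995428 = 0.98689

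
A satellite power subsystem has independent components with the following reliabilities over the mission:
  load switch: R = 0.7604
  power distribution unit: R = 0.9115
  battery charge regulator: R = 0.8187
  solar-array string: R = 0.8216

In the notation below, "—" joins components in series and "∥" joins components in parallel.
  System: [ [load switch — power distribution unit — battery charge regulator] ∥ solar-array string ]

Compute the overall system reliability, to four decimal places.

0.9228

Series (load switch, power distribution unit, and battery charge regulator): 0.760400 × 0.911500 × 0.818700 = 0.567445
Parallel ([0.567445] and solar-array string): 1 − (1 − 0.567445)(1 − 0.821600) = 0.9228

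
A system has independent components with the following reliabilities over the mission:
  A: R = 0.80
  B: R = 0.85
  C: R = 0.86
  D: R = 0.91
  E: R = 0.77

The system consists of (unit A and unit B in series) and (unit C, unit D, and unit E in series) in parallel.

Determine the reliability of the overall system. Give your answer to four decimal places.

0.8728

Series (A and B): 0.800000 × 0.850000 = 0.680000
Series (C, D, and E): 0.860000 × 0.910000 × 0.770000 = 0.602602
Parallel ([0.680000] and [0.602602]): 1 − (1 − 0.680000)(1 − 0.602602) = 0.8728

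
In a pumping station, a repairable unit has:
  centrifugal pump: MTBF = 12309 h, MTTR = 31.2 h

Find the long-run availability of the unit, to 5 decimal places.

0.99747

A(centrifugal pump) = MTBF/(MTBF+MTTR) = 12309/(12309+31.2) = 0.99747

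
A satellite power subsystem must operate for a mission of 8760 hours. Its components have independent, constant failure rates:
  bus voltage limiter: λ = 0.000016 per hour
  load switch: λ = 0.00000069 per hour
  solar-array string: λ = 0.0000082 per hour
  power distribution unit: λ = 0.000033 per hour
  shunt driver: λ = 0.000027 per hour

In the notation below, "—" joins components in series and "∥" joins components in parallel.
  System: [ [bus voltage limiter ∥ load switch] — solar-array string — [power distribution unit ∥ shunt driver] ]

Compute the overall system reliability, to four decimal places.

0.8808

R(bus voltage limiter) = exp(−0.000016 × 8760) = 0.869219
R(load switch) = exp(−0.00000069 × 8760) = 0.993974
R(solar-array string) = exp(−0.0000082 × 8760) = 0.930687
R(power distribution unit) = exp(−0.000033 × 8760) = 0.748952
R(shunt driver) = exp(−0.000027 × 8760) = 0.789370
Parallel (bus voltage limiter and load switch): 1 − (1 − 0.869219)(1 − 0.993974) = 0.999212
Parallel (power distribution unit and shunt driver): 1 − (1 − 0.748952)(1 − 0.789370) = 0.947122
Series ([0.999212], solar-array string, and [0.947122]): 0.999212 × 0.930687 × 0.947122 = 0.8808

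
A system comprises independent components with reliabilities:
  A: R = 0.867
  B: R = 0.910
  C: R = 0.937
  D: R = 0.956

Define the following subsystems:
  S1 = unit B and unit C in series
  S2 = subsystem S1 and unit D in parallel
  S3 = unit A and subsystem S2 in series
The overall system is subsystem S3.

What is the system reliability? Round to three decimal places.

Series (B and C): 0.91000 × 0.93700 = 0.85267
Parallel ([0.85267] and D): 1 − (1 − 0.85267)(1 − 0.95600) = 0.99352
Series (A and [0.99352]): 0.86700 × 0.99352 = 0.861

0.861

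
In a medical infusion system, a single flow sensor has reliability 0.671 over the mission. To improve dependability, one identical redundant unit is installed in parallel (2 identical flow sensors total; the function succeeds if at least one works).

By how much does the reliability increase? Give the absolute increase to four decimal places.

0.2208

R_before = 0.671
R_after = 1 − (1 − 0.671)^2 = 0.8918
ΔR = 0.8918 − 0.671 = 0.2208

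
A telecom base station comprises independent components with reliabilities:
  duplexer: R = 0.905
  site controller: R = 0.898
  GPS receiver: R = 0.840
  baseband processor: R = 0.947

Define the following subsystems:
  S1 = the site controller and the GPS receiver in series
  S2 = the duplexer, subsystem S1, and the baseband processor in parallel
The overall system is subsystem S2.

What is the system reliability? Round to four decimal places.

0.9988

Series (site controller and GPS receiver): 0.898000 × 0.840000 = 0.754320
Parallel (duplexer, [0.754320], and baseband processor): 1 − (1 − 0.905000)(1 − 0.754320)(1 − 0.947000) = 0.9988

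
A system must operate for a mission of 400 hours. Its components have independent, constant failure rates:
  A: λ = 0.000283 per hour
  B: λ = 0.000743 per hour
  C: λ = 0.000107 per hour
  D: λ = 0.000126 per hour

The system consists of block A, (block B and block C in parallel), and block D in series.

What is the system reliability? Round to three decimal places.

R(A) = exp(−0.000283 × 400) = 0.89297
R(B) = exp(−0.000743 × 400) = 0.74290
R(C) = exp(−0.000107 × 400) = 0.95810
R(D) = exp(−0.000126 × 400) = 0.95085
Parallel (B and C): 1 − (1 − 0.74290)(1 − 0.95810) = 0.98923
Series (A, [0.98923], and D): 0.89297 × 0.98923 × 0.95085 = 0.840

0.840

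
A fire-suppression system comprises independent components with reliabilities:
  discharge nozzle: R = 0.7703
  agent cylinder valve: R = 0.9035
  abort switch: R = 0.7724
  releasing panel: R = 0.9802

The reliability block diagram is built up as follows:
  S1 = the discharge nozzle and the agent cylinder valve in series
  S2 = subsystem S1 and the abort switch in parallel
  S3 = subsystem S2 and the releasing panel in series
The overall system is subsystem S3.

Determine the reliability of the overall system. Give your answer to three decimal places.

0.912

Series (discharge nozzle and agent cylinder valve): 0.77030 × 0.90350 = 0.69597
Parallel ([0.69597] and abort switch): 1 − (1 − 0.69597)(1 − 0.77240) = 0.93080
Series ([0.93080] and releasing panel): 0.93080 × 0.98020 = 0.912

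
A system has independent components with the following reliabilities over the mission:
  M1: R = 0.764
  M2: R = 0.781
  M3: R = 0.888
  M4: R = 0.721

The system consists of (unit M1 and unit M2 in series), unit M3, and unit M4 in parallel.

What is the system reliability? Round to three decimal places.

0.987

Series (M1 and M2): 0.76400 × 0.78100 = 0.59668
Parallel ([0.59668], M3, and M4): 1 − (1 − 0.59668)(1 − 0.88800)(1 − 0.72100) = 0.987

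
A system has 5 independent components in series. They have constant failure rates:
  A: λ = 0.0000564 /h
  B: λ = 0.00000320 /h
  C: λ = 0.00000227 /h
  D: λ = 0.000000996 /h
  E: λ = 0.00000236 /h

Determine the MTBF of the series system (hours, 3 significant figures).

15300

Series of exponential components: λ_sys = Σ λ_i
λ_sys = 0.0000564 + 0.00000320 + 0.00000227 + 0.000000996 + 0.00000236 = 6.5226e-05 /h
MTBF = 1 / λ_sys = 15300 h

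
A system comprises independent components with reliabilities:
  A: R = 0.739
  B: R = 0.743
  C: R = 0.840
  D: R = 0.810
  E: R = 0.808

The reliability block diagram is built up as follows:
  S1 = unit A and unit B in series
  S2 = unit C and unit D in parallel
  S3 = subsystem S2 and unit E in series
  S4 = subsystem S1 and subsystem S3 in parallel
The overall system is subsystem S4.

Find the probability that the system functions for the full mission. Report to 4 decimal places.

0.9023

Series (A and B): 0.739000 × 0.743000 = 0.549077
Parallel (C and D): 1 − (1 − 0.840000)(1 − 0.810000) = 0.969600
Series ([0.969600] and E): 0.969600 × 0.808000 = 0.783437
Parallel ([0.549077] and [0.783437]): 1 − (1 − 0.549077)(1 − 0.783437) = 0.9023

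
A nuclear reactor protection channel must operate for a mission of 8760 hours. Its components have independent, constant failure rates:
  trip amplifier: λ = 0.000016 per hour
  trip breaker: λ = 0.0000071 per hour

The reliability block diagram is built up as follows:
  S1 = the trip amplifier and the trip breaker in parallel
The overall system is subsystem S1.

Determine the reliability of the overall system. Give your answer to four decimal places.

R(trip amplifier) = exp(−0.000016 × 8760) = 0.869219
R(trip breaker) = exp(−0.0000071 × 8760) = 0.939699
Parallel (trip amplifier and trip breaker): 1 − (1 − 0.869219)(1 − 0.939699) = 0.9921

0.9921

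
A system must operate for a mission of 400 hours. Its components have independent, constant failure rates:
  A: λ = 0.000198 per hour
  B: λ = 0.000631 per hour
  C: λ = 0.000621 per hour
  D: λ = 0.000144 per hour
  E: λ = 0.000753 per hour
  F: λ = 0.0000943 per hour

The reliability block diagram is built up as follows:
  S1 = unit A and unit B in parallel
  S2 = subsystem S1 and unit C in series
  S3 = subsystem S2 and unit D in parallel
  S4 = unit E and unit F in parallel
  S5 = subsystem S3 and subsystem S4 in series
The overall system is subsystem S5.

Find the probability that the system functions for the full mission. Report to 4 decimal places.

0.9774

R(A) = exp(−0.000198 × 400) = 0.923855
R(B) = exp(−0.000631 × 400) = 0.776934
R(C) = exp(−0.000621 × 400) = 0.780048
R(D) = exp(−0.000144 × 400) = 0.944027
R(E) = exp(−0.000753 × 400) = 0.739930
R(F) = exp(−0.0000943 × 400) = 0.962983
Parallel (A and B): 1 − (1 − 0.923855)(1 − 0.776934) = 0.983015
Series ([0.983015] and C): 0.983015 × 0.780048 = 0.766799
Parallel ([0.766799] and D): 1 − (1 − 0.766799)(1 − 0.944027) = 0.986947
Parallel (E and F): 1 − (1 − 0.739930)(1 − 0.962983) = 0.990373
Series ([0.986947] and [0.990373]): 0.986947 × 0.990373 = 0.9774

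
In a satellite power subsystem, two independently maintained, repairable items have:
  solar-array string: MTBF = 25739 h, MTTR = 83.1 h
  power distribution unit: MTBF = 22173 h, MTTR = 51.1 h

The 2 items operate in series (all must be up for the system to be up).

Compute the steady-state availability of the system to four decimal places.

0.9945

A(solar-array string) = MTBF/(MTBF+MTTR) = 25739/(25739+83.1) = 0.996782
A(power distribution unit) = MTBF/(MTBF+MTTR) = 22173/(22173+51.1) = 0.997701
Series availability: 0.996782 × 0.997701 = 0.9945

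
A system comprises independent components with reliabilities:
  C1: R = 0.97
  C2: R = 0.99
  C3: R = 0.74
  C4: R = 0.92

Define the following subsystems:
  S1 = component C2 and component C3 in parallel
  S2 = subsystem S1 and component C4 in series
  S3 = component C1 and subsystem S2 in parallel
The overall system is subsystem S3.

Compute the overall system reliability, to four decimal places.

Parallel (C2 and C3): 1 − (1 − 0.990000)(1 − 0.740000) = 0.997400
Series ([0.997400] and C4): 0.997400 × 0.920000 = 0.917608
Parallel (C1 and [0.917608]): 1 − (1 − 0.970000)(1 − 0.917608) = 0.9975

0.9975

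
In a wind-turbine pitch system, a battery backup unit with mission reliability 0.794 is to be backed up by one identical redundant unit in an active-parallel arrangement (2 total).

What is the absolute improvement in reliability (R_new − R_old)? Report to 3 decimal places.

0.164

R_before = 0.794
R_after = 1 − (1 − 0.794)^2 = 0.958
ΔR = 0.958 − 0.794 = 0.164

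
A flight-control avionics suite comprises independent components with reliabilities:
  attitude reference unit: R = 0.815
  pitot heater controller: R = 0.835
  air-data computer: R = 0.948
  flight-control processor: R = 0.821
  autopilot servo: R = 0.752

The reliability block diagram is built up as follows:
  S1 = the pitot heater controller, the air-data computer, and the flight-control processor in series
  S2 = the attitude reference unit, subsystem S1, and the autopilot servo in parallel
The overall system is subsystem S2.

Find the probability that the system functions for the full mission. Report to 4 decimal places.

0.9839

Series (pitot heater controller, air-data computer, and flight-control processor): 0.835000 × 0.948000 × 0.821000 = 0.649887
Parallel (attitude reference unit, [0.649887], and autopilot servo): 1 − (1 − 0.815000)(1 − 0.649887)(1 − 0.752000) = 0.9839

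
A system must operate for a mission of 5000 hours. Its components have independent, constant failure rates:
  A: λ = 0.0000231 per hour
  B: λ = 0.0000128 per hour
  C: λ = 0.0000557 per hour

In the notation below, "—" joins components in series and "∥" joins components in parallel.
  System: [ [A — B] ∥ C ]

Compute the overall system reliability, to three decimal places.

R(A) = exp(−0.0000231 × 5000) = 0.89092
R(B) = exp(−0.0000128 × 5000) = 0.93800
R(C) = exp(−0.0000557 × 5000) = 0.75692
Series (A and B): 0.89092 × 0.93800 = 0.83568
Parallel ([0.83568] and C): 1 − (1 − 0.83568)(1 − 0.75692) = 0.960

0.960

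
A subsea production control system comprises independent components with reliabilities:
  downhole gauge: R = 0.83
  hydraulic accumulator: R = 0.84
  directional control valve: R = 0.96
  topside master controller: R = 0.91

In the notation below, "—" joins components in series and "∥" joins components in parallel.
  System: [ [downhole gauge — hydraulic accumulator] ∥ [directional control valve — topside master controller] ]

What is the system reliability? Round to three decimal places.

Series (downhole gauge and hydraulic accumulator): 0.83000 × 0.84000 = 0.69720
Series (directional control valve and topside master controller): 0.96000 × 0.91000 = 0.87360
Parallel ([0.69720] and [0.87360]): 1 − (1 − 0.69720)(1 − 0.87360) = 0.962

0.962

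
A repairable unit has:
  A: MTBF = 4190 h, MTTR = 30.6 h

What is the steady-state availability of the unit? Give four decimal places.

0.9927

A(A) = MTBF/(MTBF+MTTR) = 4190/(4190+30.6) = 0.9927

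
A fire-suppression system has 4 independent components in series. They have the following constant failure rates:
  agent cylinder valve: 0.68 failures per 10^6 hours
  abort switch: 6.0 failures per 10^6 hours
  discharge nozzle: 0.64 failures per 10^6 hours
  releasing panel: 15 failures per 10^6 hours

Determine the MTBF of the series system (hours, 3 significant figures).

44800

Series of exponential components: λ_sys = Σ λ_i
λ_sys = 0.00000068 + 0.0000060 + 0.00000064 + 0.000015 = 2.2320e-05 /h
MTBF = 1 / λ_sys = 44800 h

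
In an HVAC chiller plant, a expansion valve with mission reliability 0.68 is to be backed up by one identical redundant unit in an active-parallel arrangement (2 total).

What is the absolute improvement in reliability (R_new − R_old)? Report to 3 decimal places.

R_before = 0.68
R_after = 1 − (1 − 0.68)^2 = 0.898
ΔR = 0.898 − 0.68 = 0.218

0.218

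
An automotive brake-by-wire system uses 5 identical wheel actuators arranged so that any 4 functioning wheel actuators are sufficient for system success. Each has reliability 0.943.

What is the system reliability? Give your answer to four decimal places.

0.9711

R = Σ_{i=4}^{5} C(5,i) p^i (1−p)^{5−i} with p = 0.943
C(5,4)·0.943^4·0.057^1 = 0.225368
C(5,5)·0.943^5·0.057^0 = 0.745690
Sum = 0.9711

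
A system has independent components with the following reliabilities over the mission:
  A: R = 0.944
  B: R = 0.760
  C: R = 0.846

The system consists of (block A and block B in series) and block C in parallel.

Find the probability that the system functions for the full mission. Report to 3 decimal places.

Series (A and B): 0.94400 × 0.76000 = 0.71744
Parallel ([0.71744] and C): 1 − (1 − 0.71744)(1 − 0.84600) = 0.956

0.956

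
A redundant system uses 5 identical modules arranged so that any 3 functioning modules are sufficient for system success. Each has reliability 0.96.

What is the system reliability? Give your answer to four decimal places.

0.9994

R = Σ_{i=3}^{5} C(5,i) p^i (1−p)^{5−i} with p = 0.96
C(5,3)·0.96^3·0.04^2 = 0.014156
C(5,4)·0.96^4·0.04^1 = 0.169869
C(5,5)·0.96^5·0.04^0 = 0.815373
Sum = 0.9994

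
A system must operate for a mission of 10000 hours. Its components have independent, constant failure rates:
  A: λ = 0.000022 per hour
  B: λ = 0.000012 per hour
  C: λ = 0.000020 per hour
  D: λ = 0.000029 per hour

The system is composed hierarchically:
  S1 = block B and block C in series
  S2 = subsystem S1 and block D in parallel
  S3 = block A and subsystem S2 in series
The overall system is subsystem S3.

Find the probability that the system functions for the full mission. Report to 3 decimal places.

0.747

R(A) = exp(−0.000022 × 10000) = 0.80252
R(B) = exp(−0.000012 × 10000) = 0.88692
R(C) = exp(−0.000020 × 10000) = 0.81873
R(D) = exp(−0.000029 × 10000) = 0.74826
Series (B and C): 0.88692 × 0.81873 = 0.72615
Parallel ([0.72615] and D): 1 − (1 − 0.72615)(1 − 0.74826) = 0.93106
Series (A and [0.93106]): 0.80252 × 0.93106 = 0.747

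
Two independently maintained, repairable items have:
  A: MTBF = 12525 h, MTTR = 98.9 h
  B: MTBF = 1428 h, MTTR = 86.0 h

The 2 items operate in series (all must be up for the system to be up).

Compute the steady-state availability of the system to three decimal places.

0.936

A(A) = MTBF/(MTBF+MTTR) = 12525/(12525+98.9) = 0.992166
A(B) = MTBF/(MTBF+MTTR) = 1428/(1428+86.0) = 0.943197
Series availability: 0.992166 × 0.943197 = 0.936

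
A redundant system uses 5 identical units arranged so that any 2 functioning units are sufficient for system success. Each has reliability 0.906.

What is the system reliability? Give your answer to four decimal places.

0.9996

R = Σ_{i=2}^{5} C(5,i) p^i (1−p)^{5−i} with p = 0.906
C(5,2)·0.906^2·0.094^3 = 0.006818
C(5,3)·0.906^3·0.094^2 = 0.065711
C(5,4)·0.906^4·0.094^1 = 0.316673
C(5,5)·0.906^5·0.094^0 = 0.610437
Sum = 0.9996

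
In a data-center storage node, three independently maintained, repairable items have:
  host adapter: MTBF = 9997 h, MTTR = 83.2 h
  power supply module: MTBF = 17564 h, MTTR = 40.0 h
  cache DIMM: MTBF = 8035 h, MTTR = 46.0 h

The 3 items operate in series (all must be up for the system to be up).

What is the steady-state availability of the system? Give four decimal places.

A(host adapter) = MTBF/(MTBF+MTTR) = 9997/(9997+83.2) = 0.991746
A(power supply module) = MTBF/(MTBF+MTTR) = 17564/(17564+40.0) = 0.997728
A(cache DIMM) = MTBF/(MTBF+MTTR) = 8035/(8035+46.0) = 0.994308
Series availability: 0.991746 × 0.997728 × 0.994308 = 0.9839

0.9839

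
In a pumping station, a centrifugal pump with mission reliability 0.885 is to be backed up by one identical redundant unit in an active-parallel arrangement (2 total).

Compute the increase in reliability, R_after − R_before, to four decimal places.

0.1018

R_before = 0.885
R_after = 1 − (1 − 0.885)^2 = 0.9868
ΔR = 0.9868 − 0.885 = 0.1018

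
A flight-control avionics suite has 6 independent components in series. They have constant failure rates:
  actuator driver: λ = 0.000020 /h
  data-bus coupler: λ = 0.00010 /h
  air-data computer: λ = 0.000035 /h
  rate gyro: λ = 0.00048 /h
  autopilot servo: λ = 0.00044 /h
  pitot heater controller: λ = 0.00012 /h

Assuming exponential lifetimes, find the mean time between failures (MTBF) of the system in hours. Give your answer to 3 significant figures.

837

Series of exponential components: λ_sys = Σ λ_i
λ_sys = 0.000020 + 0.00010 + 0.000035 + 0.00048 + 0.00044 + 0.00012 = 1.1950e-03 /h
MTBF = 1 / λ_sys = 837 h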